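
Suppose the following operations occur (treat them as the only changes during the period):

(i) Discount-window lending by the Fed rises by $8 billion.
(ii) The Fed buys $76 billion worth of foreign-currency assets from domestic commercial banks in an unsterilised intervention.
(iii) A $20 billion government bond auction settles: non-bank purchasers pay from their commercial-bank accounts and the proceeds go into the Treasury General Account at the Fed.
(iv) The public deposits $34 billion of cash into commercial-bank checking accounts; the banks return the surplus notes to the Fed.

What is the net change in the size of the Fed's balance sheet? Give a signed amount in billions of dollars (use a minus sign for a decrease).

Fed balance sheet:
  Assets:      Loans to banks +$8B, Foreign assets +$76B
  Liabilities: Bank reserves +$98B, Currency in circulation −$34B, Government deposits +$20B
Change in total Fed assets = +$84 billion.

+$84 billion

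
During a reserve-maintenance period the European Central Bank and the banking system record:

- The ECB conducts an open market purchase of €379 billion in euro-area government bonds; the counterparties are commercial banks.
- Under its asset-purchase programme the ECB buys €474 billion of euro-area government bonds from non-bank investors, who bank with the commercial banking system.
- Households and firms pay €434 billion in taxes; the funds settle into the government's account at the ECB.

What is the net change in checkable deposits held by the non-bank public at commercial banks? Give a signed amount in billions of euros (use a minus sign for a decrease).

ECB balance sheet:
  Assets:      Securities +€853B
  Liabilities: Bank reserves +€419B, Government deposits +€434B
Commercial banking system:
  Assets:      Reserves at CB +€419B, Securities −€379B
  Liabilities: Checkable deposits +€40B
So the change in checkable deposits held by the non-bank public at commercial banks is +€40 billion.

+€40 billion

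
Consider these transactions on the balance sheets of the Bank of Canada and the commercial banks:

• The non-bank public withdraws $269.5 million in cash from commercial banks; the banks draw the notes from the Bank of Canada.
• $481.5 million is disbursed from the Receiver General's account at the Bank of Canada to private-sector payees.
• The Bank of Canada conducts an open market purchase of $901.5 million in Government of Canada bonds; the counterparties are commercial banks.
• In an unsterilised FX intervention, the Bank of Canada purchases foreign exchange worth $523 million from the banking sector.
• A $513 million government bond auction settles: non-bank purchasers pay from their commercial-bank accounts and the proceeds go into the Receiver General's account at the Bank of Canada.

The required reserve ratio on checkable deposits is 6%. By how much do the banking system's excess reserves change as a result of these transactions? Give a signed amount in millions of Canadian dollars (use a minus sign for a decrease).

Currency withdrawal $269.5 million: reserves −$269.5M, deposits −$269.5M.
Government spending $481.5 million: reserves +$481.5M, deposits +$481.5M.
OMO purchase (from banks) $901.5 million: reserves +$901.5M, deposits 0.
FX purchase $523 million: reserves +$523M, deposits 0.
Government account inflow $513 million: reserves −$513M, deposits −$513M.
Totals: Δreserves = +$1123.5M, Δdeposits = −$301M.
Δrequired reserves = 6% × −$301M = −$18.06M.
Δexcess reserves = Δreserves − Δrequired = +$1123.5M − (−$18.06M) = +$1141.56 million.

+$1141.56 million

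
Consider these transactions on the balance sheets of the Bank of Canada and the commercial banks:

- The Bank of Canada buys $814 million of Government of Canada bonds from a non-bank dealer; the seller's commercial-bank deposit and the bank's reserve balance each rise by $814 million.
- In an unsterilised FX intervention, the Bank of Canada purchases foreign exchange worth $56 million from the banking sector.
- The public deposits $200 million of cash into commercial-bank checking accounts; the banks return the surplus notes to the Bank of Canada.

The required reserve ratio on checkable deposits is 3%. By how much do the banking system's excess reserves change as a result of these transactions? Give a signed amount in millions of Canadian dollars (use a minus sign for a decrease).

Asset purchase (from non-banks) $814 million: reserves +$814M, deposits +$814M.
FX purchase $56 million: reserves +$56M, deposits 0.
Currency deposit $200 million: reserves +$200M, deposits +$200M.
Totals: Δreserves = +$1070M, Δdeposits = +$1014M.
Δrequired reserves = 3% × +$1014M = +$30.42M.
Δexcess reserves = Δreserves − Δrequired = +$1070M − (+$30.42M) = +$1039.58 million.

+$1039.58 million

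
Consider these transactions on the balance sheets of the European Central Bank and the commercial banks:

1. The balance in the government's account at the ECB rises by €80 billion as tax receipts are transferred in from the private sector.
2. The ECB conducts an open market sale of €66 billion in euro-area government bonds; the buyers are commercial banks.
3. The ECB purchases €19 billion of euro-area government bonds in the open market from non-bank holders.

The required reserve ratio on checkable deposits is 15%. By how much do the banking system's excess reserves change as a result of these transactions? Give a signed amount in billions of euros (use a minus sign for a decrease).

Government account inflow €80 billion: reserves −€80B, deposits −€80B.
OMO sale (to banks) €66 billion: reserves −€66B, deposits 0.
Asset purchase (from non-banks) €19 billion: reserves +€19B, deposits +€19B.
Totals: Δreserves = −€127B, Δdeposits = −€61B.
Δrequired reserves = 15% × −€61B = −€9.15B.
Δexcess reserves = Δreserves − Δrequired = −€127B − (−€9.15B) = -€117.85 billion.

-€117.85 billion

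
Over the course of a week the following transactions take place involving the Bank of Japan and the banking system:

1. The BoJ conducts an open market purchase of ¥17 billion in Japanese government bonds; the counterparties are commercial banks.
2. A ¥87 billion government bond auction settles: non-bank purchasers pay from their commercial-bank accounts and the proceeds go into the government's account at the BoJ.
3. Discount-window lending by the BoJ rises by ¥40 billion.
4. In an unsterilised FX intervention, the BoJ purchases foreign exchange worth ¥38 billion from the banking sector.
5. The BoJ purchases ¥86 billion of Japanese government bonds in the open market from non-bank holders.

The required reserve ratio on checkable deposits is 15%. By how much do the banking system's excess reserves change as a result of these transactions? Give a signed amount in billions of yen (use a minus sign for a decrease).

OMO purchase (from banks) ¥17 billion: reserves +¥17B, deposits 0.
Government account inflow ¥87 billion: reserves −¥87B, deposits −¥87B.
Discount-window loan ¥40 billion: reserves +¥40B, deposits 0.
FX purchase ¥38 billion: reserves +¥38B, deposits 0.
Asset purchase (from non-banks) ¥86 billion: reserves +¥86B, deposits +¥86B.
Totals: Δreserves = +¥94B, Δdeposits = −¥1B.
Δrequired reserves = 15% × −¥1B = −¥0.15B.
Δexcess reserves = Δreserves − Δrequired = +¥94B − (−¥0.15B) = +¥94.15 billion.

+¥94.15 billion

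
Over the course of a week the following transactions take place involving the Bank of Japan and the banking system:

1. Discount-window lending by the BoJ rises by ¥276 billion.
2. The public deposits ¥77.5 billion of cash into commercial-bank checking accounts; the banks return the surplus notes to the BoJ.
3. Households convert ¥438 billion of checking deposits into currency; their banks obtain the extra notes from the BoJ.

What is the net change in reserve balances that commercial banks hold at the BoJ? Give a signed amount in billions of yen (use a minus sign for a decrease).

Discount-window loan ¥276 billion: the loan is credited to the bank's reserve account → +¥276B.
Currency deposit ¥77.5 billion: returned notes are swapped for reserve credit → +¥77.5B.
Currency withdrawal ¥438 billion: banks swap reserves for currency → −¥438B.
Net: 276 + 77.5 − 438 = -¥84.5 billion.

-¥84.5 billion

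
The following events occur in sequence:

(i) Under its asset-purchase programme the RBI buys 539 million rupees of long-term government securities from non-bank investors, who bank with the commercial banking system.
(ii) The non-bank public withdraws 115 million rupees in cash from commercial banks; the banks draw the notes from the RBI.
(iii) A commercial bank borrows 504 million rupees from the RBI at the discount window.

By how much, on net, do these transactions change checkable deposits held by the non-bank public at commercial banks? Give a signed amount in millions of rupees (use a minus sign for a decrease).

Asset purchase (from non-banks) 539 million rupees: non-bank counterparties' bank balances rise → +539M.
Currency withdrawal 115 million rupees: non-bank counterparties' bank balances fall → −115M.
Discount-window loan 504 million rupees: the counterparty is a bank, so public deposits are unchanged → 0.
Net: 539 − 115 + 0 = +424 million.

+424 million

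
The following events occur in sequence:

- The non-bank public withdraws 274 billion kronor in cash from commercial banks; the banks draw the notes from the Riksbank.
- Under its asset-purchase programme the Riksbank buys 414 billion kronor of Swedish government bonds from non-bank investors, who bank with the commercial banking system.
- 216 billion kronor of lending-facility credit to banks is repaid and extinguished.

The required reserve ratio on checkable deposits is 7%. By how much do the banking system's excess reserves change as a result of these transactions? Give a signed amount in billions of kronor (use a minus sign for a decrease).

Currency withdrawal 274 billion kronor: reserves −274B, deposits −274B.
Asset purchase (from non-banks) 414 billion kronor: reserves +414B, deposits +414B.
Discount-window repayment 216 billion kronor: reserves −216B, deposits 0.
Totals: Δreserves = −76B, Δdeposits = +140B.
Δrequired reserves = 7% × +140B = +9.8B.
Δexcess reserves = Δreserves − Δrequired = −76B − (+9.8B) = -85.8 billion.

-85.8 billion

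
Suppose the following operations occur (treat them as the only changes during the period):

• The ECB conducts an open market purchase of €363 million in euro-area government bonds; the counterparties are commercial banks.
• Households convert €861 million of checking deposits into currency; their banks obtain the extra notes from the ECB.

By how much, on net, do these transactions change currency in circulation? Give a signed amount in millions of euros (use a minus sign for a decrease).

+€861 million

OMO purchase (from banks) €363 million: no currency enters or leaves circulation → 0.
Currency withdrawal €861 million: notes leave the central bank → +€861M.
Net: 0 + 861 = +€861 million.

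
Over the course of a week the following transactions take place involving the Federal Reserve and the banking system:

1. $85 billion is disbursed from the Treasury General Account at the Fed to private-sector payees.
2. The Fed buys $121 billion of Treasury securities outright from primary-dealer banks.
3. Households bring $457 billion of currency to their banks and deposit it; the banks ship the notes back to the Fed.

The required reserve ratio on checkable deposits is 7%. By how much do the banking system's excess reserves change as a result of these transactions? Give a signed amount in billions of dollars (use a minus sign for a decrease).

+$625.06 billion

Government spending $85 billion: reserves +$85B, deposits +$85B.
OMO purchase (from banks) $121 billion: reserves +$121B, deposits 0.
Currency deposit $457 billion: reserves +$457B, deposits +$457B.
Totals: Δreserves = +$663B, Δdeposits = +$542B.
Δrequired reserves = 7% × +$542B = +$37.94B.
Δexcess reserves = Δreserves − Δrequired = +$663B − (+$37.94B) = +$625.06 billion.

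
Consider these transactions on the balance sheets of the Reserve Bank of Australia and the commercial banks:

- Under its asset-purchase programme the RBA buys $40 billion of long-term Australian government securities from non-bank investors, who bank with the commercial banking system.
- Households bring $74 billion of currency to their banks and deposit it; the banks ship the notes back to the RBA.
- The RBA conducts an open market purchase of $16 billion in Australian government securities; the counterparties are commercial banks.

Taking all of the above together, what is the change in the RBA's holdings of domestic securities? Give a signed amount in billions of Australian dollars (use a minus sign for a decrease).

Asset purchase (from non-banks) $40 billion: securities added to the RBA's portfolio → +$40B.
Currency deposit $74 billion: the RBA's securities portfolio is untouched → 0.
OMO purchase (from banks) $16 billion: securities added to the RBA's portfolio → +$16B.
Net: 40 + 0 + 16 = +$56 billion.

+$56 billion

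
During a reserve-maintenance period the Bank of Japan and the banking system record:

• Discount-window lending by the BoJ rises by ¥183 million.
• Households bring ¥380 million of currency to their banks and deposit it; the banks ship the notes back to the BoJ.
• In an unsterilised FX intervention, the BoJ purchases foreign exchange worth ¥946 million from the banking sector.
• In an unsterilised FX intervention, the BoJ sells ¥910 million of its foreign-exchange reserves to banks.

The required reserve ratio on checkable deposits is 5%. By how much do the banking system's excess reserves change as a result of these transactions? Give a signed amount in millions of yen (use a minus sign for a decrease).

Discount-window loan ¥183 million: reserves +¥183M, deposits 0.
Currency deposit ¥380 million: reserves +¥380M, deposits +¥380M.
FX purchase ¥946 million: reserves +¥946M, deposits 0.
FX sale ¥910 million: reserves −¥910M, deposits 0.
Totals: Δreserves = +¥599M, Δdeposits = +¥380M.
Δrequired reserves = 5% × +¥380M = +¥19M.
Δexcess reserves = Δreserves − Δrequired = +¥599M − (+¥19M) = +¥580 million.

+¥580 million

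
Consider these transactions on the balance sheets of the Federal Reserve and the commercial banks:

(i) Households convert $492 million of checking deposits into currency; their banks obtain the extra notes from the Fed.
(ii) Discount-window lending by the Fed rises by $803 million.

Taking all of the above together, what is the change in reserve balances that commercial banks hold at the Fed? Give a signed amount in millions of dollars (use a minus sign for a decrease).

Currency withdrawal $492 million: banks swap reserves for currency → −$492M.
Discount-window loan $803 million: the loan is credited to the bank's reserve account → +$803M.
Net: −492 + 803 = +$311 million.

+$311 million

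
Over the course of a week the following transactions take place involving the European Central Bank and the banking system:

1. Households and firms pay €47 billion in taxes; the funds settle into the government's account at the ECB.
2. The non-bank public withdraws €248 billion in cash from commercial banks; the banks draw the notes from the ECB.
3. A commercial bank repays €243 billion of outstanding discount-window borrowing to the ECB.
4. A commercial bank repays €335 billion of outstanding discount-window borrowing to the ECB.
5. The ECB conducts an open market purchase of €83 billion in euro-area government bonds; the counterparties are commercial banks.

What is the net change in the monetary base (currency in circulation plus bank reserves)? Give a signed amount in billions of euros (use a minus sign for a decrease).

ECB balance sheet:
  Assets:      Securities +€83B, Loans to banks −€578B
  Liabilities: Bank reserves −€790B, Currency in circulation +€248B, Government deposits +€47B
Commercial banking system:
  Assets:      Reserves at CB −€790B, Securities −€83B
  Liabilities: Checkable deposits −€295B, Borrowings from CB −€578B
Monetary base = currency + reserves: +€248B + (−€790B) = -€542 billion.

-€542 billion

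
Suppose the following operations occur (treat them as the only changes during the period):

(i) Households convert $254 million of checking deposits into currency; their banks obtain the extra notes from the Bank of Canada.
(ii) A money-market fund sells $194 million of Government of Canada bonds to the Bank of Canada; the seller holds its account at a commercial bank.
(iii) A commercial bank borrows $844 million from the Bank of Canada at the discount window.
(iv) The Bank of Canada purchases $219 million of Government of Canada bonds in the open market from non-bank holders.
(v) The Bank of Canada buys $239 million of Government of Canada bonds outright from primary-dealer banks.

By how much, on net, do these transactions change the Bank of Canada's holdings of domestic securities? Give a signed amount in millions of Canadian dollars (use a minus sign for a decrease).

Bank of Canada balance sheet:
  Assets:      Securities +$652M, Loans to banks +$844M
  Liabilities: Bank reserves +$1242M, Currency in circulation +$254M
Commercial banking system:
  Assets:      Reserves at CB +$1242M, Securities −$239M
  Liabilities: Checkable deposits +$159M, Borrowings from CB +$844M
So the change in the Bank of Canada's holdings of domestic securities is +$652 million.

+$652 million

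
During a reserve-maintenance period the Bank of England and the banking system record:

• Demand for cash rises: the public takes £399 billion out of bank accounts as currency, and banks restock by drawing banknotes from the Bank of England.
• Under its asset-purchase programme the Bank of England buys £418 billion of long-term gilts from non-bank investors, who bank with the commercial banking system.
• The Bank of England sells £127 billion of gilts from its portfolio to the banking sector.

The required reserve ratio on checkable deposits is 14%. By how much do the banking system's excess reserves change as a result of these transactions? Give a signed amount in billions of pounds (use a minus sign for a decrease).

Currency withdrawal £399 billion: reserves −£399B, deposits −£399B.
Asset purchase (from non-banks) £418 billion: reserves +£418B, deposits +£418B.
OMO sale (to banks) £127 billion: reserves −£127B, deposits 0.
Totals: Δreserves = −£108B, Δdeposits = +£19B.
Δrequired reserves = 14% × +£19B = +£2.66B.
Δexcess reserves = Δreserves − Δrequired = −£108B − (+£2.66B) = -£110.66 billion.

-£110.66 billion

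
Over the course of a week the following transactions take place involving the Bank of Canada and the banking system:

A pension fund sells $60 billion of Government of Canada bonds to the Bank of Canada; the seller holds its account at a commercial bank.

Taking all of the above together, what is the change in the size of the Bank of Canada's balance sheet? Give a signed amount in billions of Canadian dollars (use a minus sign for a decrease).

+$60 billion

Asset purchase (from non-banks) $60 billion: a Bank of Canada asset is acquired → +$60B.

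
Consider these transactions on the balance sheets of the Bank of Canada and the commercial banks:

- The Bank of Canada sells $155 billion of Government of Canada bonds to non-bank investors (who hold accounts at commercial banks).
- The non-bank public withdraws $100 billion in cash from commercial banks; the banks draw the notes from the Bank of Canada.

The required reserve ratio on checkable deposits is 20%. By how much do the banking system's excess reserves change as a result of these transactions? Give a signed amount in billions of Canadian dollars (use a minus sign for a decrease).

-$204 billion

Asset sale (to non-banks) $155 billion: reserves −$155B, deposits −$155B.
Currency withdrawal $100 billion: reserves −$100B, deposits −$100B.
Totals: Δreserves = −$255B, Δdeposits = −$255B.
Δrequired reserves = 20% × −$255B = −$51B.
Δexcess reserves = Δreserves − Δrequired = −$255B − (−$51B) = -$204 billion.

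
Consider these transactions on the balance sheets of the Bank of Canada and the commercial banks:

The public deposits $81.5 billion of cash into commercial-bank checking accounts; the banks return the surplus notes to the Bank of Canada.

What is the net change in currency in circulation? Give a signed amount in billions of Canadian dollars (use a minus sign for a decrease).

-$81.5 billion

Bank of Canada balance sheet:
  Assets:      no change
  Liabilities: Bank reserves +$81.5B, Currency in circulation −$81.5B
So the change in currency in circulation is -$81.5 billion.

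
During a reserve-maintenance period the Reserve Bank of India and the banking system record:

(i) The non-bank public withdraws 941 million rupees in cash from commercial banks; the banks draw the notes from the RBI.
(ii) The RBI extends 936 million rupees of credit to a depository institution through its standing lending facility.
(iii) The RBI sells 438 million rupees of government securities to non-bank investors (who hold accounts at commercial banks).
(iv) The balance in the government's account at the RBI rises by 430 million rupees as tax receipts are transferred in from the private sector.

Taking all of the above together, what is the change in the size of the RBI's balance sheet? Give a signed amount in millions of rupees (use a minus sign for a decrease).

Currency withdrawal 941 million rupees: only the composition of liabilities changes → 0.
Discount-window loan 936 million rupees: an RBI asset is acquired → +936M.
Asset sale (to non-banks) 438 million rupees: an RBI asset is shed → −438M.
Government account inflow 430 million rupees: only the composition of liabilities changes → 0.
Net: 0 + 936 − 438 + 0 = +498 million.

+498 million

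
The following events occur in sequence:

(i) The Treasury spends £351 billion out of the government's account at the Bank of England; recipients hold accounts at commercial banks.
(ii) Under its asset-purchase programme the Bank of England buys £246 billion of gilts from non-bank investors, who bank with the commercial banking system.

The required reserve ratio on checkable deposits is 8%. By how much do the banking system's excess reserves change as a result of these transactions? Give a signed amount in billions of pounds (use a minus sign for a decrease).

+£549.24 billion

Government spending £351 billion: reserves +£351B, deposits +£351B.
Asset purchase (from non-banks) £246 billion: reserves +£246B, deposits +£246B.
Totals: Δreserves = +£597B, Δdeposits = +£597B.
Δrequired reserves = 8% × +£597B = +£47.76B.
Δexcess reserves = Δreserves − Δrequired = +£597B − (+£47.76B) = +£549.24 billion.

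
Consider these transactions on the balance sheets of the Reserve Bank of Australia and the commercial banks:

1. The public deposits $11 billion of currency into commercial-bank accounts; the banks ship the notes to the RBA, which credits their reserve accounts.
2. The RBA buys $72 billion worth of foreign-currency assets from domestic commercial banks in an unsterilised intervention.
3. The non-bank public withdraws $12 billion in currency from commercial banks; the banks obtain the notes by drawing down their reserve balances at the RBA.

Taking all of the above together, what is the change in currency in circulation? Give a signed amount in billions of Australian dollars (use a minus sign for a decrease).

+$1 billion

Currency deposit $11 billion: notes return to the central bank → −$11B.
FX purchase $72 billion: no currency enters or leaves circulation → 0.
Currency withdrawal $12 billion: notes leave the central bank → +$12B.
Net: −11 + 0 + 12 = +$1 billion.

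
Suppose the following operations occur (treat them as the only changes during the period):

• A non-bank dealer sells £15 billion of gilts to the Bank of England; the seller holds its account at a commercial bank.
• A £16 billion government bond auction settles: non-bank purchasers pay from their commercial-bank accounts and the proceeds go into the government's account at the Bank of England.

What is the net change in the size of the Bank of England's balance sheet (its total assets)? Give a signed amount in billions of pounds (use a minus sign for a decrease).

Asset purchase (from non-banks) £15 billion: a Bank of England asset is acquired → +£15B.
Government account inflow £16 billion: only the composition of liabilities changes → 0.
Net: 15 + 0 = +£15 billion.

+£15 billion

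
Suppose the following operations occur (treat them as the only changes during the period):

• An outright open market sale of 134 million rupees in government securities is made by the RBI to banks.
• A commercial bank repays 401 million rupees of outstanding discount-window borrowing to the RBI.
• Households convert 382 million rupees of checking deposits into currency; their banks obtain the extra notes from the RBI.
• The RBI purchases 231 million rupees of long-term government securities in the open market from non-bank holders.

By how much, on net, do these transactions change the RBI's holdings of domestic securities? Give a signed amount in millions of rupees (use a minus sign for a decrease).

OMO sale (to banks) 134 million rupees: securities removed from the RBI's portfolio → −134M.
Discount-window repayment 401 million rupees: the RBI's securities portfolio is untouched → 0.
Currency withdrawal 382 million rupees: the RBI's securities portfolio is untouched → 0.
Asset purchase (from non-banks) 231 million rupees: securities added to the RBI's portfolio → +231M.
Net: −134 + 0 + 0 + 231 = +97 million.

+97 million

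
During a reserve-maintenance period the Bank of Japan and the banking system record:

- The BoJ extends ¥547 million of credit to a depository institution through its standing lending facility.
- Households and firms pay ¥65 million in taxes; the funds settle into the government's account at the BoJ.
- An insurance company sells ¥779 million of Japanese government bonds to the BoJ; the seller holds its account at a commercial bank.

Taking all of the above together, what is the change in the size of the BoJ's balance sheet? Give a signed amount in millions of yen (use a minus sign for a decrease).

Discount-window loan ¥547 million: a BoJ asset is acquired → +¥547M.
Government account inflow ¥65 million: only the composition of liabilities changes → 0.
Asset purchase (from non-banks) ¥779 million: a BoJ asset is acquired → +¥779M.
Net: 547 + 0 + 779 = +¥1326 million.

+¥1326 million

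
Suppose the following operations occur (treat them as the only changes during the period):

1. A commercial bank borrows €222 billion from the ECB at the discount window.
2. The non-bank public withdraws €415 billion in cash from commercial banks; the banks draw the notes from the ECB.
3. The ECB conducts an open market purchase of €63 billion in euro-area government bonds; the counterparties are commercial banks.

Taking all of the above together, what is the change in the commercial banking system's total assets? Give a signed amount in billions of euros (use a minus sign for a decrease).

ECB balance sheet:
  Assets:      Securities +€63B, Loans to banks +€222B
  Liabilities: Bank reserves −€130B, Currency in circulation +€415B
Commercial banking system:
  Assets:      Reserves at CB −€130B, Securities −€63B
  Liabilities: Checkable deposits −€415B, Borrowings from CB +€222B
Change in total bank assets = -€193 billion.

-€193 billion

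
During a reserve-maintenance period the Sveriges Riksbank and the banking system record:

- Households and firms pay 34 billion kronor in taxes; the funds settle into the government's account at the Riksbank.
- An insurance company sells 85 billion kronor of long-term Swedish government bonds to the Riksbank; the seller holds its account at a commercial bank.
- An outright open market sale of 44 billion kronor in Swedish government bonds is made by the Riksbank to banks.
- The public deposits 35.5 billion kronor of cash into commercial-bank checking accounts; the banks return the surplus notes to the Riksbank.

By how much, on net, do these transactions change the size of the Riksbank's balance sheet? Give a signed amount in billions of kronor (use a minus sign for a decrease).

+41 billion

Riksbank balance sheet:
  Assets:      Securities +41B
  Liabilities: Bank reserves +42.5B, Currency in circulation −35.5B, Government deposits +34B
Change in total Riksbank assets = +41 billion.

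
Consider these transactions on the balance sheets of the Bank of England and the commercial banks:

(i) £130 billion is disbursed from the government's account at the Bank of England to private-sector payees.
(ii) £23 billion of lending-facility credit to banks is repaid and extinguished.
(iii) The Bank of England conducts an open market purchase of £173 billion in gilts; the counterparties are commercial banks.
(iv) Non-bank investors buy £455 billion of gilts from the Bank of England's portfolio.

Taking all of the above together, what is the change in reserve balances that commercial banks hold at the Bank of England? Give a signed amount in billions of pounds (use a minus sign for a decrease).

-£175 billion

Bank of England balance sheet:
  Assets:      Securities −£282B, Loans to banks −£23B
  Liabilities: Bank reserves −£175B, Government deposits −£130B
So the change in reserve balances that commercial banks hold at the Bank of England is -£175 billion.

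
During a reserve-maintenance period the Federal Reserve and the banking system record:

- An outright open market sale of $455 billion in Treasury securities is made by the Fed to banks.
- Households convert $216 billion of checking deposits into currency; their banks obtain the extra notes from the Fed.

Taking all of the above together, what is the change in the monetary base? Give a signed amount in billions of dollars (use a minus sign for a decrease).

Fed balance sheet:
  Assets:      Securities −$455B
  Liabilities: Bank reserves −$671B, Currency in circulation +$216B
Monetary base = currency + reserves: +$216B + (−$671B) = -$455 billion.

-$455 billion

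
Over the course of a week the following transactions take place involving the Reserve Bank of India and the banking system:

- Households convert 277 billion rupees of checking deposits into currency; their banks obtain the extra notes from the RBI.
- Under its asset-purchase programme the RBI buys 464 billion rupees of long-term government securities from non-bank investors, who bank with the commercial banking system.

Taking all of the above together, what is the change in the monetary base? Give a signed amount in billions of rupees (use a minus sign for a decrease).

RBI balance sheet:
  Assets:      Securities +464B
  Liabilities: Bank reserves +187B, Currency in circulation +277B
Commercial banking system:
  Assets:      Reserves at CB +187B
  Liabilities: Checkable deposits +187B
Monetary base = currency + reserves: +277B + (+187B) = +464 billion.

+464 billion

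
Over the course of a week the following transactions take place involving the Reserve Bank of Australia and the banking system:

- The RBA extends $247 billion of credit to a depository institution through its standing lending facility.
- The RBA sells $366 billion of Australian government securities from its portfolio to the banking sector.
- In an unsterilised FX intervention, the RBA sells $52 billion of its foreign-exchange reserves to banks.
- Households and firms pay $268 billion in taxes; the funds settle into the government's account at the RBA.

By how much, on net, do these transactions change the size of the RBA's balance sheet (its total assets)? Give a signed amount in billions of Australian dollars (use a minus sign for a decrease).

RBA balance sheet:
  Assets:      Securities −$366B, Loans to banks +$247B, Foreign assets −$52B
  Liabilities: Bank reserves −$439B, Government deposits +$268B
Commercial banking system:
  Assets:      Reserves at CB −$439B, Securities +$366B, Foreign assets +$52B
  Liabilities: Checkable deposits −$268B, Borrowings from CB +$247B
Change in total RBA assets = -$171 billion.

-$171 billion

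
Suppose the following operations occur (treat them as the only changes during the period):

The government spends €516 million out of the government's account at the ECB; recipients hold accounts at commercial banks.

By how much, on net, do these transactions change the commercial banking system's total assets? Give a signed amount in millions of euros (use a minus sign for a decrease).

+€516 million

Government spending €516 million: bank balance sheets expand → +€516M.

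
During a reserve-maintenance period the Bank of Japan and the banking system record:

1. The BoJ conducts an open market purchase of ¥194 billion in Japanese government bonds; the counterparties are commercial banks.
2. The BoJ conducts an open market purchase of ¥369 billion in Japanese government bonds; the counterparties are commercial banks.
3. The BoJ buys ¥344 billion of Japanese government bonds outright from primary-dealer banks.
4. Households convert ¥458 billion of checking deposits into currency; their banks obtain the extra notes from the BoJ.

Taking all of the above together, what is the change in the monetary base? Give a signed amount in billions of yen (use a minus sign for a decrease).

BoJ balance sheet:
  Assets:      Securities +¥907B
  Liabilities: Bank reserves +¥449B, Currency in circulation +¥458B
Commercial banking system:
  Assets:      Reserves at CB +¥449B, Securities −¥907B
  Liabilities: Checkable deposits −¥458B
Monetary base = currency + reserves: +¥458B + (+¥449B) = +¥907 billion.

+¥907 billion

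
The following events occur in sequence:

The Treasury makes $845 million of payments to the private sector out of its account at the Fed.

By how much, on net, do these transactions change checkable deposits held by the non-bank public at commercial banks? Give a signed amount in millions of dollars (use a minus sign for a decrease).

Government spending $845 million: non-bank counterparties' bank balances rise → +$845M.

+$845 million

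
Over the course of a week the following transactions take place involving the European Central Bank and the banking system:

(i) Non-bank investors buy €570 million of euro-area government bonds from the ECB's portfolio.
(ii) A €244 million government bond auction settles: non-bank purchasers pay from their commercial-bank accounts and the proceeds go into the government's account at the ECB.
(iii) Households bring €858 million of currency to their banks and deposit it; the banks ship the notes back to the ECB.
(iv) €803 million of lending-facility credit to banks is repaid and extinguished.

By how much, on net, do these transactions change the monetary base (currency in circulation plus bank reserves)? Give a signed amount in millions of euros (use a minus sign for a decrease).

Asset sale (to non-banks) €570 million: ECB balance sheet contracts → −€570M.
Government account inflow €244 million: reserves shift to a non-base liability → −€244M.
Currency deposit €858 million: just a shift between currency and reserves — both are base money → 0.
Discount-window repayment €803 million: ECB balance sheet contracts → −€803M.
Net: −570 − 244 + 0 − 803 = -€1617 million.

-€1617 million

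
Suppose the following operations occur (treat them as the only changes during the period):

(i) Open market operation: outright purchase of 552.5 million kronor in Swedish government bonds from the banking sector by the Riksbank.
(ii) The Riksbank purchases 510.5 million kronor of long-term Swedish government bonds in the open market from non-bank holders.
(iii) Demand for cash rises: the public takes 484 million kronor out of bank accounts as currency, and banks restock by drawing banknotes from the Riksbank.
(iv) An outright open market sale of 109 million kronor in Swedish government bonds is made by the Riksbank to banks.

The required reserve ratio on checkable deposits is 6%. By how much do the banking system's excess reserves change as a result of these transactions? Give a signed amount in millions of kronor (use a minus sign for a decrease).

+468.41 million

OMO purchase (from banks) 552.5 million kronor: reserves +552.5M, deposits 0.
Asset purchase (from non-banks) 510.5 million kronor: reserves +510.5M, deposits +510.5M.
Currency withdrawal 484 million kronor: reserves −484M, deposits −484M.
OMO sale (to banks) 109 million kronor: reserves −109M, deposits 0.
Totals: Δreserves = +470M, Δdeposits = +26.5M.
Δrequired reserves = 6% × +26.5M = +1.59M.
Δexcess reserves = Δreserves − Δrequired = +470M − (+1.59M) = +468.41 million.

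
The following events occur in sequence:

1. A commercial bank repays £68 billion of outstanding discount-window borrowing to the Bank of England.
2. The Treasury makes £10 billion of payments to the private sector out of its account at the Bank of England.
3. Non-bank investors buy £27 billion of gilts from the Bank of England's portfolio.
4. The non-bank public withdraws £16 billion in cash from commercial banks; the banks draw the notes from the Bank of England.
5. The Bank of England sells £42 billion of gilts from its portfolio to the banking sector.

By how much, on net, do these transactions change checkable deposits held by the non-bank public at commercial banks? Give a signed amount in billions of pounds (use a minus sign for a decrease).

-£33 billion

Bank of England balance sheet:
  Assets:      Securities −£69B, Loans to banks −£68B
  Liabilities: Bank reserves −£143B, Currency in circulation +£16B, Government deposits −£10B
Commercial banking system:
  Assets:      Reserves at CB −£143B, Securities +£42B
  Liabilities: Checkable deposits −£33B, Borrowings from CB −£68B
So the change in checkable deposits held by the non-bank public at commercial banks is -£33 billion.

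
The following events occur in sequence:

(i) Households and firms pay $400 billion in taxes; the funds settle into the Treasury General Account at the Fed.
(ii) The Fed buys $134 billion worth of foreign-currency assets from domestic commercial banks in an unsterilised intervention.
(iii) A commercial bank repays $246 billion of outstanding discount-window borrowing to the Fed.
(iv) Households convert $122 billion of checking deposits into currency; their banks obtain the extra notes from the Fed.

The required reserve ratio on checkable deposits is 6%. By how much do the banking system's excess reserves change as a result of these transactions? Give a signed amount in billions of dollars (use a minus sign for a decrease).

-$602.68 billion

Government account inflow $400 billion: reserves −$400B, deposits −$400B.
FX purchase $134 billion: reserves +$134B, deposits 0.
Discount-window repayment $246 billion: reserves −$246B, deposits 0.
Currency withdrawal $122 billion: reserves −$122B, deposits −$122B.
Totals: Δreserves = −$634B, Δdeposits = −$522B.
Δrequired reserves = 6% × −$522B = −$31.32B.
Δexcess reserves = Δreserves − Δrequired = −$634B − (−$31.32B) = -$602.68 billion.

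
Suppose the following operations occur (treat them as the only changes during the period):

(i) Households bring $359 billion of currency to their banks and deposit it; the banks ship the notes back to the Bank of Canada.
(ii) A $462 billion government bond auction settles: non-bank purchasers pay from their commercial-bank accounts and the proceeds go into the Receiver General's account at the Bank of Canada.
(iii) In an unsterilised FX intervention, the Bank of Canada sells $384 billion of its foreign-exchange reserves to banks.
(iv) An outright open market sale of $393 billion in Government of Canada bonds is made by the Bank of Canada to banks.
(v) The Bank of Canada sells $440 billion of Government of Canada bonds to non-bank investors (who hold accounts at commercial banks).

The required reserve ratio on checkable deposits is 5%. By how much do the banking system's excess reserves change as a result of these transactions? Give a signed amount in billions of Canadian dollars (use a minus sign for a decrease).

-$1292.85 billion

Currency deposit $359 billion: reserves +$359B, deposits +$359B.
Government account inflow $462 billion: reserves −$462B, deposits −$462B.
FX sale $384 billion: reserves −$384B, deposits 0.
OMO sale (to banks) $393 billion: reserves −$393B, deposits 0.
Asset sale (to non-banks) $440 billion: reserves −$440B, deposits −$440B.
Totals: Δreserves = −$1320B, Δdeposits = −$543B.
Δrequired reserves = 5% × −$543B = −$27.15B.
Δexcess reserves = Δreserves − Δrequired = −$1320B − (−$27.15B) = -$1292.85 billion.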